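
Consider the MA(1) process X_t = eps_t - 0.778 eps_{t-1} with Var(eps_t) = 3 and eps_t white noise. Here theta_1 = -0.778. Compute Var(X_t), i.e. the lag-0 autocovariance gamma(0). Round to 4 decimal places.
\gamma(0) = 4.8159

For an MA(q) process X_t = eps_t + sum_i theta_i eps_{t-i} with
Var(eps_t) = sigma^2, the variance is
  gamma(0) = sigma^2 * (1 + sum_i theta_i^2).
  sum_i theta_i^2 = (-0.778)^2 = 0.605284.
  gamma(0) = 3 * (1 + 0.605284) = 3 * 1.605284 = 4.815852, which rounds to 4.8159.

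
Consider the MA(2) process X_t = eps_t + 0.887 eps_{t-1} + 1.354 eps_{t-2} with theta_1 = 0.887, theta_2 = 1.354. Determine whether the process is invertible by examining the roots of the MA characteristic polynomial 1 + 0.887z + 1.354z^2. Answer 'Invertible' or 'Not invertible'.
\text{Not invertible}

The MA(q) characteristic polynomial is P(z) = 1 + 0.887z + 1.354z^2.
Invertibility requires all roots to lie outside the unit circle, i.e. |z| > 1 for every root.
Set 1 + (0.887) z + (1.354) z^2 = 0, i.e. a z^2 + b z + c = 0 with a = 1.354, b = 0.887, c = 1.
Discriminant D = b^2 - 4ac = (0.887)^2 - 4*(1.354)*1 = 0.786769 - (5.416) = -4.629231.
D < 0, so the roots are the complex-conjugate pair z = (-b +/- i sqrt(-D)) / (2a) = -0.3275 +/- 0.7945i.
For a conjugate pair |z|^2 = z * conj(z) = (product of roots) = c/a = 1/(1.354) = 0.738552, so |z| = sqrt(0.738552) = 0.8594 for both roots.
Moduli of all roots: 0.8594, 0.8594.
All moduli strictly greater than 1? No.
Verdict: Not invertible.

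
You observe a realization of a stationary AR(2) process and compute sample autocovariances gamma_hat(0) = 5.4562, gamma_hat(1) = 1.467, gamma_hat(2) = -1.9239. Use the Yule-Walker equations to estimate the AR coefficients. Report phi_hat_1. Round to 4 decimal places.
\hat\phi_{1} = 0.3920

The Yule-Walker equations for an AR(p) process read, in matrix form,
  Gamma_p phi = r_p,   with   (Gamma_p)_{ij} = gamma(|i - j|),
                       (r_p)_i = gamma(i),   i,j = 1..p.
Substitute the sample gammas (Toeplitz matrix and right-hand side of size 2):
  Gamma_p = [[5.4562, 1.467], [1.467, 5.4562]]
  r_p     = [1.467, -1.9239]
Written out:
  5.4562 phi_1 + 1.467 phi_2 = 1.467
  1.467 phi_1 + 5.4562 phi_2 = -1.9239
Solve by Cramer's rule:
  det = gamma(0)^2 - gamma(1)^2 = (5.4562)^2 - (1.467)^2 = 29.77011844 - 2.152089 = 27.61802944
  phi_hat_1 = [gamma(1) gamma(0) - gamma(1) gamma(2)] / det = [(1.467)(5.4562) - (1.467)(-1.9239)] / 27.61802944 = 10.8266067 / 27.61802944 = 0.392
  phi_hat_2 = [gamma(0) gamma(2) - gamma(1)^2] / det = [(5.4562)(-1.9239) - (1.467)^2] / 27.61802944 = -12.64927218 / 27.61802944 = -0.458
So phi_hat = [0.3920, -0.4580].
Therefore phi_hat_1 = 0.3920.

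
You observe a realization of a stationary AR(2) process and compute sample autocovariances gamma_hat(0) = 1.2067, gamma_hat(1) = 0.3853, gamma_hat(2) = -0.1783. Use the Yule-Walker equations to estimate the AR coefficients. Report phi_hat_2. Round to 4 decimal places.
\hat\phi_{2} = -0.2781

The Yule-Walker equations for an AR(p) process read, in matrix form,
  Gamma_p phi = r_p,   with   (Gamma_p)_{ij} = gamma(|i - j|),
                       (r_p)_i = gamma(i),   i,j = 1..p.
Substitute the sample gammas (Toeplitz matrix and right-hand side of size 2):
  Gamma_p = [[1.2067, 0.3853], [0.3853, 1.2067]]
  r_p     = [0.3853, -0.1783]
Written out:
  1.2067 phi_1 + 0.3853 phi_2 = 0.3853
  0.3853 phi_1 + 1.2067 phi_2 = -0.1783
Solve by Cramer's rule:
  det = gamma(0)^2 - gamma(1)^2 = (1.2067)^2 - (0.3853)^2 = 1.45612489 - 0.14845609 = 1.3076688
  phi_hat_1 = [gamma(1) gamma(0) - gamma(1) gamma(2)] / det = [(0.3853)(1.2067) - (0.3853)(-0.1783)] / 1.3076688 = 0.5336405 / 1.3076688 = 0.4081
  phi_hat_2 = [gamma(0) gamma(2) - gamma(1)^2] / det = [(1.2067)(-0.1783) - (0.3853)^2] / 1.3076688 = -0.3636107 / 1.3076688 = -0.2781
So phi_hat = [0.4081, -0.2781].
Therefore phi_hat_2 = -0.2781.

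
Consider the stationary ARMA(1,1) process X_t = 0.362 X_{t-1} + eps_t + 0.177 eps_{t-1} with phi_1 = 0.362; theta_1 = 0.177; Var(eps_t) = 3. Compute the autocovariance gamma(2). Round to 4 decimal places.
\gamma(2) = 0.7168

Multiply the model equation by X_{t-k} and take expectations. With theta_0 = psi_0 = 1 and psi_j the MA(infinity) weights, this gives
  gamma(k) - sum_i phi_i gamma(k-i) = c_k,
  c_k = sigma^2 * sum_{j=k..q} theta_j psi_{j-k}   (c_k = 0 for k > q),
using gamma(-m) = gamma(m).
psi-weights needed (psi_j = theta_j + sum_i phi_i psi_{j-i}):
  psi_1 = theta_1 + phi_1 = 0.177 + (0.362) = 0.539
Right-hand sides:
  c_0 = sigma^2 (1 + theta_1 psi_1) = 3 * (1 + (0.177)(0.539)) = 3 * 1.095403 = 3.286209
  c_1 = sigma^2 theta_1 = 3 * (0.177) = 0.531
  c_2 = 0
Equations for k = 0 and k = 1 (AR order 1):
  gamma(0) = phi_1 gamma(1) + c_0
  gamma(1) = phi_1 gamma(0) + c_1
Substituting the second into the first: gamma(0) (1 - phi_1^2) = c_0 + phi_1 c_1, so
  gamma(0) = (c_0 + phi_1 c_1) / (1 - phi_1^2) = (3.286209 + (0.362)(0.531)) / (1 - (0.362)^2) = 3.478431 / 0.868956 = 4.003.
  gamma(1) = phi_1 gamma(0) + c_1 = (0.362)(4.003) + (0.531) = 1.980086.
For k = 2 (> q): gamma(2) = phi_1 gamma(1) = (0.362)(1.980086) = 0.716791.
Therefore gamma(2) = 0.7168 (to 4 decimal places).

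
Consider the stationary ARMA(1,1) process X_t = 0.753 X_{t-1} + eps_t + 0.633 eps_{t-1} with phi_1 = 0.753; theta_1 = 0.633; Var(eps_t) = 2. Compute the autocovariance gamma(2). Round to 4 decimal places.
\gamma(2) = 7.1185

Multiply the model equation by X_{t-k} and take expectations. With theta_0 = psi_0 = 1 and psi_j the MA(infinity) weights, this gives
  gamma(k) - sum_i phi_i gamma(k-i) = c_k,
  c_k = sigma^2 * sum_{j=k..q} theta_j psi_{j-k}   (c_k = 0 for k > q),
using gamma(-m) = gamma(m).
psi-weights needed (psi_j = theta_j + sum_i phi_i psi_{j-i}):
  psi_1 = theta_1 + phi_1 = 0.633 + (0.753) = 1.386
Right-hand sides:
  c_0 = sigma^2 (1 + theta_1 psi_1) = 2 * (1 + (0.633)(1.386)) = 2 * 1.877338 = 3.754676
  c_1 = sigma^2 theta_1 = 2 * (0.633) = 1.266
  c_2 = 0
Equations for k = 0 and k = 1 (AR order 1):
  gamma(0) = phi_1 gamma(1) + c_0
  gamma(1) = phi_1 gamma(0) + c_1
Substituting the second into the first: gamma(0) (1 - phi_1^2) = c_0 + phi_1 c_1, so
  gamma(0) = (c_0 + phi_1 c_1) / (1 - phi_1^2) = (3.754676 + (0.753)(1.266)) / (1 - (0.753)^2) = 4.707974 / 0.432991 = 10.873145.
  gamma(1) = phi_1 gamma(0) + c_1 = (0.753)(10.873145) + (1.266) = 9.453478.
For k = 2 (> q): gamma(2) = phi_1 gamma(1) = (0.753)(9.453478) = 7.118469.
Therefore gamma(2) = 7.1185 (to 4 decimal places).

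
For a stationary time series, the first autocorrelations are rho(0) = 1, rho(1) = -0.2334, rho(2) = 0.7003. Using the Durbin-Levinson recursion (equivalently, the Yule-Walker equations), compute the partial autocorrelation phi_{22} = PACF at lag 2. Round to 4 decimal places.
\phi_{22} = 0.6830

The PACF at lag k is phi_{kk}, the last component of the solution
to the Yule-Walker system G_k phi = r_k where
  (G_k)_{ij} = rho(|i - j|), (r_k)_i = rho(i), i,j = 1..k.
Equivalently, Durbin-Levinson gives phi_{kk} iteratively:
  phi_{11} = rho(1)
  phi_{kk} = [rho(k) - sum_{j=1..k-1} phi_{k-1,j} rho(k-j)]
            / [1 - sum_{j=1..k-1} phi_{k-1,j} rho(j)],
  phi_{k,j} = phi_{k-1,j} - phi_{kk} phi_{k-1,k-j},  j = 1..k-1.
Step k = 1:
  phi_11 = rho(1) = -0.2334.
Step k = 2:
  phi_22 = [rho(2) - phi_11 rho(1)] / [1 - phi_11 rho(1)] = [0.7003 - (-0.2334)(-0.2334)] / [1 - (-0.2334)(-0.2334)]
         = 0.64582444 / 0.94552444 = 0.683.
Therefore phi_{22} = 0.6830.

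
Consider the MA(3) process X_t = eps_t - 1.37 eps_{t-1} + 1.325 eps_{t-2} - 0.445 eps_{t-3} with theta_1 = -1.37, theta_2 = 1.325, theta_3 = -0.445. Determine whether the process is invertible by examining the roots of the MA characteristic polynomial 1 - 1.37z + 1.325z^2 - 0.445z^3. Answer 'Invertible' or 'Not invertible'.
\text{Invertible}

The MA(q) characteristic polynomial is P(z) = 1 - 1.37z + 1.325z^2 - 0.445z^3.
Invertibility requires all roots to lie outside the unit circle, i.e. |z| > 1 for every root.
Degree 3: look for a simple real root z0 first, then factor out (1 - z/z0) and solve the remaining quadratic.
Testing z0 = 2: P(2) = 1 + (-1.37)(2) + (1.325)(2)^2 + (-0.445)(2)^3
  = 1 + (-2.74) + (5.3) + (-3.56) = 0.  So z_0 = 2 is a root, |z_0| = 2.
Divide out the factor (1 - 0.5 z) = (1 - z/z0) (since 1/z0 = 0.5):
  P(z) = (1 - 0.5 z)(1 + (-0.87) z + (0.89) z^2)
  [check: z-coef -0.87 - (0.5) = -1.37; z^2-coef 0.89 - (0.5)(-0.87) = 1.325; z^3-coef -(0.5)(0.89) = -0.445.]
Remaining roots from the quadratic factor 1 + (-0.87) z + (0.89) z^2:
  Set 1 + (-0.87) z + (0.89) z^2 = 0, i.e. a z^2 + b z + c = 0 with a = 0.89, b = -0.87, c = 1.
  Discriminant D = b^2 - 4ac = (-0.87)^2 - 4*(0.89)*1 = 0.7569 - (3.56) = -2.8031.
  D < 0, so the roots are the complex-conjugate pair z = (-b +/- i sqrt(-D)) / (2a) = 0.4888 +/- 0.9406i.
  For a conjugate pair |z|^2 = z * conj(z) = (product of roots) = c/a = 1/(0.89) = 1.123596, so |z| = sqrt(1.123596) = 1.06 for both roots.
Moduli of all roots: 2.0000, 1.0600, 1.0600.
All moduli strictly greater than 1? Yes.
Verdict: Invertible.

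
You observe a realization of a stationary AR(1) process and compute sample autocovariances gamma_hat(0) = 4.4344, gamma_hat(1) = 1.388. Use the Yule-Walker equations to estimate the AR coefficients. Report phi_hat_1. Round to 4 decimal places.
\hat\phi_{1} = 0.3130

The Yule-Walker equations for an AR(p) process read, in matrix form,
  Gamma_p phi = r_p,   with   (Gamma_p)_{ij} = gamma(|i - j|),
                       (r_p)_i = gamma(i),   i,j = 1..p.
Substitute the sample gammas (Toeplitz matrix and right-hand side of size 1):
  Gamma_p = [[4.4344]]
  r_p     = [1.388]
With p = 1 this is the single equation gamma(0) phi_1 = gamma(1):
  phi_hat_1 = gamma(1) / gamma(0) = 1.388 / 4.4344 = 0.3130.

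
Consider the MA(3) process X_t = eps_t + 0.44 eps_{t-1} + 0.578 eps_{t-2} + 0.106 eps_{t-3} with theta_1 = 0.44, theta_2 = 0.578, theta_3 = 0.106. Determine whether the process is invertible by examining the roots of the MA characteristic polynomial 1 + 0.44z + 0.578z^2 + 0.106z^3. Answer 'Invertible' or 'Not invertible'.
\text{Invertible}

The MA(q) characteristic polynomial is P(z) = 1 + 0.44z + 0.578z^2 + 0.106z^3.
Invertibility requires all roots to lie outside the unit circle, i.e. |z| > 1 for every root.
Degree 3: look for a simple real root z0 first, then factor out (1 - z/z0) and solve the remaining quadratic.
Testing z0 = -5: P(-5) = 1 + (0.44)(-5) + (0.578)(-5)^2 + (0.106)(-5)^3
  = 1 + (-2.2) + (14.45) + (-13.25) = 0.  So z_0 = -5 is a root, |z_0| = 5.
Divide out the factor (1 + 0.2 z) = (1 - z/z0) (since 1/z0 = -0.2):
  P(z) = (1 + 0.2 z)(1 + (0.24) z + (0.53) z^2)
  [check: z-coef 0.24 - (-0.2) = 0.44; z^2-coef 0.53 - (-0.2)(0.24) = 0.578; z^3-coef -(-0.2)(0.53) = 0.106.]
Remaining roots from the quadratic factor 1 + (0.24) z + (0.53) z^2:
  Set 1 + (0.24) z + (0.53) z^2 = 0, i.e. a z^2 + b z + c = 0 with a = 0.53, b = 0.24, c = 1.
  Discriminant D = b^2 - 4ac = (0.24)^2 - 4*(0.53)*1 = 0.0576 - (2.12) = -2.0624.
  D < 0, so the roots are the complex-conjugate pair z = (-b +/- i sqrt(-D)) / (2a) = -0.2264 +/- 1.3548i.
  For a conjugate pair |z|^2 = z * conj(z) = (product of roots) = c/a = 1/(0.53) = 1.886792, so |z| = sqrt(1.886792) = 1.3736 for both roots.
Moduli of all roots: 5.0000, 1.3736, 1.3736.
All moduli strictly greater than 1? Yes.
Verdict: Invertible.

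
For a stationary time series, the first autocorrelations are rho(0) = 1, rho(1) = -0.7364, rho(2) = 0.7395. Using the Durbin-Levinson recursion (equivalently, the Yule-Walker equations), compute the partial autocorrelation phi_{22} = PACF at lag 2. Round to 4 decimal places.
\phi_{22} = 0.4309

The PACF at lag k is phi_{kk}, the last component of the solution
to the Yule-Walker system G_k phi = r_k where
  (G_k)_{ij} = rho(|i - j|), (r_k)_i = rho(i), i,j = 1..k.
Equivalently, Durbin-Levinson gives phi_{kk} iteratively:
  phi_{11} = rho(1)
  phi_{kk} = [rho(k) - sum_{j=1..k-1} phi_{k-1,j} rho(k-j)]
            / [1 - sum_{j=1..k-1} phi_{k-1,j} rho(j)],
  phi_{k,j} = phi_{k-1,j} - phi_{kk} phi_{k-1,k-j},  j = 1..k-1.
Step k = 1:
  phi_11 = rho(1) = -0.7364.
Step k = 2:
  phi_22 = [rho(2) - phi_11 rho(1)] / [1 - phi_11 rho(1)] = [0.7395 - (-0.7364)(-0.7364)] / [1 - (-0.7364)(-0.7364)]
         = 0.19721504 / 0.45771504 = 0.4309.
Therefore phi_{22} = 0.4309.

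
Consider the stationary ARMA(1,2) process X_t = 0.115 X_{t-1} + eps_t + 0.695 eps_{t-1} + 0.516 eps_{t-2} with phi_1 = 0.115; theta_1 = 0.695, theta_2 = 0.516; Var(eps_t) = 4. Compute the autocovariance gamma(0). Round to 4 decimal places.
\gamma(0) = 8.1285

Multiply the model equation by X_{t-k} and take expectations. With theta_0 = psi_0 = 1 and psi_j the MA(infinity) weights, this gives
  gamma(k) - sum_i phi_i gamma(k-i) = c_k,
  c_k = sigma^2 * sum_{j=k..q} theta_j psi_{j-k}   (c_k = 0 for k > q),
using gamma(-m) = gamma(m).
psi-weights needed (psi_j = theta_j + sum_i phi_i psi_{j-i}):
  psi_1 = theta_1 + phi_1 = 0.695 + (0.115) = 0.81
  psi_2 = theta_2 + phi_1 psi_1 = 0.516 + (0.115)(0.81) = 0.60915
Right-hand sides:
  c_0 = sigma^2 (1 + theta_1 psi_1 + theta_2 psi_2) = 4 * (1 + (0.695)(0.81) + (0.516)(0.60915)) = 4 * 1.877271 = 7.509086
  c_1 = sigma^2 (theta_1 + theta_2 psi_1) = 4 * (0.695 + (0.516)(0.81)) = 4.45184
  c_2 = sigma^2 theta_2 = 4 * (0.516) = 2.064
Equations for k = 0 and k = 1 (AR order 1):
  gamma(0) = phi_1 gamma(1) + c_0
  gamma(1) = phi_1 gamma(0) + c_1
Substituting the second into the first: gamma(0) (1 - phi_1^2) = c_0 + phi_1 c_1, so
  gamma(0) = (c_0 + phi_1 c_1) / (1 - phi_1^2) = (7.509086 + (0.115)(4.45184)) / (1 - (0.115)^2) = 8.021047 / 0.986775 = 8.128547.
Therefore gamma(0) = 8.1285 (to 4 decimal places).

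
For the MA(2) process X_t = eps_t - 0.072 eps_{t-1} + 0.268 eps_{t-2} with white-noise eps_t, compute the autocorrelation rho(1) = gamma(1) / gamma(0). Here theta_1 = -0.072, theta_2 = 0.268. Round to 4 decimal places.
\rho(1) = -0.0848

For an MA(q) process with theta_0 = 1, the autocovariance is
  gamma(k) = sigma^2 * sum_{i=0..q-k} theta_i * theta_{i+k},
and rho(k) = gamma(k) / gamma(0). Sigma^2 cancels.
  numerator   = (1)*(-0.072) + (-0.072)*(0.268) = -0.091296.
  denominator = (1)^2 + (-0.072)^2 + (0.268)^2 = 1.077008.
  rho(1) = -0.091296 / 1.077008 = -0.0848.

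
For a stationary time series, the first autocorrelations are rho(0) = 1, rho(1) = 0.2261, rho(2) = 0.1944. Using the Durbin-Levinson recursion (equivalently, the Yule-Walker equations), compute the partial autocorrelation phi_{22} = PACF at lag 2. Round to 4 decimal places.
\phi_{22} = 0.1510

The PACF at lag k is phi_{kk}, the last component of the solution
to the Yule-Walker system G_k phi = r_k where
  (G_k)_{ij} = rho(|i - j|), (r_k)_i = rho(i), i,j = 1..k.
Equivalently, Durbin-Levinson gives phi_{kk} iteratively:
  phi_{11} = rho(1)
  phi_{kk} = [rho(k) - sum_{j=1..k-1} phi_{k-1,j} rho(k-j)]
            / [1 - sum_{j=1..k-1} phi_{k-1,j} rho(j)],
  phi_{k,j} = phi_{k-1,j} - phi_{kk} phi_{k-1,k-j},  j = 1..k-1.
Step k = 1:
  phi_11 = rho(1) = 0.2261.
Step k = 2:
  phi_22 = [rho(2) - phi_11 rho(1)] / [1 - phi_11 rho(1)] = [0.1944 - (0.2261)(0.2261)] / [1 - (0.2261)(0.2261)]
         = 0.14327879 / 0.94887879 = 0.151.
Therefore phi_{22} = 0.1510.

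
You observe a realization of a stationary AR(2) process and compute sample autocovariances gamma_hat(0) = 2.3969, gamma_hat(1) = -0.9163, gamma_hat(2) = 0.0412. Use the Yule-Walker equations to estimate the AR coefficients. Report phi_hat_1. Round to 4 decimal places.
\hat\phi_{1} = -0.4400

The Yule-Walker equations for an AR(p) process read, in matrix form,
  Gamma_p phi = r_p,   with   (Gamma_p)_{ij} = gamma(|i - j|),
                       (r_p)_i = gamma(i),   i,j = 1..p.
Substitute the sample gammas (Toeplitz matrix and right-hand side of size 2):
  Gamma_p = [[2.3969, -0.9163], [-0.9163, 2.3969]]
  r_p     = [-0.9163, 0.0412]
Written out:
  2.3969 phi_1 - 0.9163 phi_2 = -0.9163
  -0.9163 phi_1 + 2.3969 phi_2 = 0.0412
Solve by Cramer's rule:
  det = gamma(0)^2 - gamma(1)^2 = (2.3969)^2 - (-0.9163)^2 = 5.74512961 - 0.83960569 = 4.90552392
  phi_hat_1 = [gamma(1) gamma(0) - gamma(1) gamma(2)] / det = [(-0.9163)(2.3969) - (-0.9163)(0.0412)] / 4.90552392 = -2.15852791 / 4.90552392 = -0.44
  phi_hat_2 = [gamma(0) gamma(2) - gamma(1)^2] / det = [(2.3969)(0.0412) - (-0.9163)^2] / 4.90552392 = -0.74085341 / 4.90552392 = -0.151
So phi_hat = [-0.4400, -0.1510].
Therefore phi_hat_1 = -0.4400.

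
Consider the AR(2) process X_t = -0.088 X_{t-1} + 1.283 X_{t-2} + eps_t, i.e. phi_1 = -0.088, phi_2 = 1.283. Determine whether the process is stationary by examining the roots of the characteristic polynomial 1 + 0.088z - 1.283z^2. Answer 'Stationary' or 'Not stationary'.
\text{Not stationary}

The AR(p) characteristic polynomial is P(z) = 1 + 0.088z - 1.283z^2.
Stationarity requires all roots to lie outside the unit circle, i.e. |z| > 1 for every root.
Set 1 + (0.088) z + (-1.283) z^2 = 0, i.e. a z^2 + b z + c = 0 with a = -1.283, b = 0.088, c = 1.
Discriminant D = b^2 - 4ac = (0.088)^2 - 4*(-1.283)*1 = 0.007744 - (-5.132) = 5.139744.
D >= 0, so the roots are real: z = (-b +/- sqrt(D)) / (2a) = (-0.088 +/- 2.2671) / (-2.566).
  z_1 = (-0.088 + 2.2671) / (-2.566) = -0.8492,   |z_1| = 0.8492.
  z_2 = (-0.088 - 2.2671) / (-2.566) = 0.9178,   |z_2| = 0.9178.
Moduli of all roots: 0.8492, 0.9178.
All moduli strictly greater than 1? No.
Verdict: Not stationary.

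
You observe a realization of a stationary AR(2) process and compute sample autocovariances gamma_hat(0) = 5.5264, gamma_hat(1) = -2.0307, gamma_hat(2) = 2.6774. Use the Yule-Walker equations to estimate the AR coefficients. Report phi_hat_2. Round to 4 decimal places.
\hat\phi_{2} = 0.4040

The Yule-Walker equations for an AR(p) process read, in matrix form,
  Gamma_p phi = r_p,   with   (Gamma_p)_{ij} = gamma(|i - j|),
                       (r_p)_i = gamma(i),   i,j = 1..p.
Substitute the sample gammas (Toeplitz matrix and right-hand side of size 2):
  Gamma_p = [[5.5264, -2.0307], [-2.0307, 5.5264]]
  r_p     = [-2.0307, 2.6774]
Written out:
  5.5264 phi_1 - 2.0307 phi_2 = -2.0307
  -2.0307 phi_1 + 5.5264 phi_2 = 2.6774
Solve by Cramer's rule:
  det = gamma(0)^2 - gamma(1)^2 = (5.5264)^2 - (-2.0307)^2 = 30.54109696 - 4.12374249 = 26.41735447
  phi_hat_1 = [gamma(1) gamma(0) - gamma(1) gamma(2)] / det = [(-2.0307)(5.5264) - (-2.0307)(2.6774)] / 26.41735447 = -5.7854643 / 26.41735447 = -0.219
  phi_hat_2 = [gamma(0) gamma(2) - gamma(1)^2] / det = [(5.5264)(2.6774) - (-2.0307)^2] / 26.41735447 = 10.67264087 / 26.41735447 = 0.404
So phi_hat = [-0.2190, 0.4040].
Therefore phi_hat_2 = 0.4040.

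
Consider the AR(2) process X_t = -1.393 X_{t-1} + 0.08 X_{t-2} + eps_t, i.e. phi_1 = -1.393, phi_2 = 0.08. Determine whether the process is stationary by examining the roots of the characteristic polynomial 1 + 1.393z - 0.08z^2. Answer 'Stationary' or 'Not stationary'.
\text{Not stationary}

The AR(p) characteristic polynomial is P(z) = 1 + 1.393z - 0.08z^2.
Stationarity requires all roots to lie outside the unit circle, i.e. |z| > 1 for every root.
Set 1 + (1.393) z + (-0.08) z^2 = 0, i.e. a z^2 + b z + c = 0 with a = -0.08, b = 1.393, c = 1.
Discriminant D = b^2 - 4ac = (1.393)^2 - 4*(-0.08)*1 = 1.940449 - (-0.32) = 2.260449.
D >= 0, so the roots are real: z = (-b +/- sqrt(D)) / (2a) = (-1.393 +/- 1.503479) / (-0.16).
  z_1 = (-1.393 + 1.503479) / (-0.16) = -0.6905,   |z_1| = 0.6905.
  z_2 = (-1.393 - 1.503479) / (-0.16) = 18.103,   |z_2| = 18.103.
Moduli of all roots: 0.6905, 18.1030.
All moduli strictly greater than 1? No.
Verdict: Not stationary.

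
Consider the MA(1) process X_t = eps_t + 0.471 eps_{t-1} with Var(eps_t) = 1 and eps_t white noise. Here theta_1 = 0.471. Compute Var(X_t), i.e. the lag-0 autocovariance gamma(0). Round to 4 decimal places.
\gamma(0) = 1.2218

For an MA(q) process X_t = eps_t + sum_i theta_i eps_{t-i} with
Var(eps_t) = sigma^2, the variance is
  gamma(0) = sigma^2 * (1 + sum_i theta_i^2).
  sum_i theta_i^2 = (0.471)^2 = 0.221841.
  gamma(0) = 1 * (1 + 0.221841) = 1 * 1.221841 = 1.221841, which rounds to 1.2218.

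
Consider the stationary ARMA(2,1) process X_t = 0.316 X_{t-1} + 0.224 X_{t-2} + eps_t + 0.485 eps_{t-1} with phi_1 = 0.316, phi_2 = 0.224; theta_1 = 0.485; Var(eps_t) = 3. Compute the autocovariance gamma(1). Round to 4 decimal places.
\gamma(1) = 4.3886

Multiply the model equation by X_{t-k} and take expectations. With theta_0 = psi_0 = 1 and psi_j the MA(infinity) weights, this gives
  gamma(k) - sum_i phi_i gamma(k-i) = c_k,
  c_k = sigma^2 * sum_{j=k..q} theta_j psi_{j-k}   (c_k = 0 for k > q),
using gamma(-m) = gamma(m).
psi-weights needed (psi_j = theta_j + sum_i phi_i psi_{j-i}):
  psi_1 = theta_1 + phi_1 = 0.485 + (0.316) = 0.801
Right-hand sides:
  c_0 = sigma^2 (1 + theta_1 psi_1) = 3 * (1 + (0.485)(0.801)) = 3 * 1.388485 = 4.165455
  c_1 = sigma^2 theta_1 = 3 * (0.485) = 1.455
  c_2 = 0
Equations for k = 0, 1, 2 (AR order 2, c_2 = 0):
  (E0) gamma(0) = phi_1 gamma(1) + phi_2 gamma(2) + c_0
  (E1) gamma(1) = phi_1 gamma(0) + phi_2 gamma(1) + c_1
  (E2) gamma(2) = phi_1 gamma(1) + phi_2 gamma(0)
From (E1): gamma(1) = A gamma(0) + B with
  A = phi_1 / (1 - phi_2) = 0.316 / 0.776 = 0.407216,   B = c_1 / (1 - phi_2) = 1.455 / 0.776 = 1.875.
Insert (E2) into (E0): gamma(0) (1 - phi_2^2) = phi_1 (1 + phi_2) gamma(1) + c_0.
  phi_1 (1 + phi_2) = (0.316)(1.224) = 0.386784,   1 - phi_2^2 = 0.949824.
Replace gamma(1) by A gamma(0) + B and collect gamma(0):
  gamma(0) [0.949824 - (0.386784)(0.407216)] = (0.386784)(1.875) + 4.165455
  gamma(0) * 0.792319 = 4.890675
  gamma(0) = 4.890675 / 0.792319 = 6.172607.
  gamma(1) = A gamma(0) + B = (0.407216)(6.172607) + (1.875) = 4.388587.
Therefore gamma(1) = 4.3886 (to 4 decimal places).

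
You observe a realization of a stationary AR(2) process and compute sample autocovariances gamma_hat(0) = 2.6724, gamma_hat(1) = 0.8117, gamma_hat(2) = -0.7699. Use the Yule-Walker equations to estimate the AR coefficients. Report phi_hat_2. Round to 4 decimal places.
\hat\phi_{2} = -0.4190

The Yule-Walker equations for an AR(p) process read, in matrix form,
  Gamma_p phi = r_p,   with   (Gamma_p)_{ij} = gamma(|i - j|),
                       (r_p)_i = gamma(i),   i,j = 1..p.
Substitute the sample gammas (Toeplitz matrix and right-hand side of size 2):
  Gamma_p = [[2.6724, 0.8117], [0.8117, 2.6724]]
  r_p     = [0.8117, -0.7699]
Written out:
  2.6724 phi_1 + 0.8117 phi_2 = 0.8117
  0.8117 phi_1 + 2.6724 phi_2 = -0.7699
Solve by Cramer's rule:
  det = gamma(0)^2 - gamma(1)^2 = (2.6724)^2 - (0.8117)^2 = 7.14172176 - 0.65885689 = 6.48286487
  phi_hat_1 = [gamma(1) gamma(0) - gamma(1) gamma(2)] / det = [(0.8117)(2.6724) - (0.8117)(-0.7699)] / 6.48286487 = 2.79411491 / 6.48286487 = 0.431
  phi_hat_2 = [gamma(0) gamma(2) - gamma(1)^2] / det = [(2.6724)(-0.7699) - (0.8117)^2] / 6.48286487 = -2.71633765 / 6.48286487 = -0.419
So phi_hat = [0.4310, -0.4190].
Therefore phi_hat_2 = -0.4190.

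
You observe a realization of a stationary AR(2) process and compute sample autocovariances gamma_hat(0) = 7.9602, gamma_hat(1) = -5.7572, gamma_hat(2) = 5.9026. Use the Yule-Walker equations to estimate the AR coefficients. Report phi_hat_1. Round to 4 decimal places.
\hat\phi_{1} = -0.3920

The Yule-Walker equations for an AR(p) process read, in matrix form,
  Gamma_p phi = r_p,   with   (Gamma_p)_{ij} = gamma(|i - j|),
                       (r_p)_i = gamma(i),   i,j = 1..p.
Substitute the sample gammas (Toeplitz matrix and right-hand side of size 2):
  Gamma_p = [[7.9602, -5.7572], [-5.7572, 7.9602]]
  r_p     = [-5.7572, 5.9026]
Written out:
  7.9602 phi_1 - 5.7572 phi_2 = -5.7572
  -5.7572 phi_1 + 7.9602 phi_2 = 5.9026
Solve by Cramer's rule:
  det = gamma(0)^2 - gamma(1)^2 = (7.9602)^2 - (-5.7572)^2 = 63.36478404 - 33.14535184 = 30.2194322
  phi_hat_1 = [gamma(1) gamma(0) - gamma(1) gamma(2)] / det = [(-5.7572)(7.9602) - (-5.7572)(5.9026)] / 30.2194322 = -11.84601472 / 30.2194322 = -0.392
  phi_hat_2 = [gamma(0) gamma(2) - gamma(1)^2] / det = [(7.9602)(5.9026) - (-5.7572)^2] / 30.2194322 = 13.84052468 / 30.2194322 = 0.458
So phi_hat = [-0.3920, 0.4580].
Therefore phi_hat_1 = -0.3920.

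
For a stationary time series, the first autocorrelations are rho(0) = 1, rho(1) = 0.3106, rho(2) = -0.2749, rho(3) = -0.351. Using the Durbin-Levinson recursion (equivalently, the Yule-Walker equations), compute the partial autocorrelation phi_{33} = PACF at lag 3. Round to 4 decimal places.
\phi_{33} = -0.1370

The PACF at lag k is phi_{kk}, the last component of the solution
to the Yule-Walker system G_k phi = r_k where
  (G_k)_{ij} = rho(|i - j|), (r_k)_i = rho(i), i,j = 1..k.
Equivalently, Durbin-Levinson gives phi_{kk} iteratively:
  phi_{11} = rho(1)
  phi_{kk} = [rho(k) - sum_{j=1..k-1} phi_{k-1,j} rho(k-j)]
            / [1 - sum_{j=1..k-1} phi_{k-1,j} rho(j)],
  phi_{k,j} = phi_{k-1,j} - phi_{kk} phi_{k-1,k-j},  j = 1..k-1.
Step k = 1:
  phi_11 = rho(1) = 0.3106.
Step k = 2:
  phi_22 = [rho(2) - phi_11 rho(1)] / [1 - phi_11 rho(1)] = [-0.2749 - (0.3106)(0.3106)] / [1 - (0.3106)(0.3106)]
         = -0.37137236 / 0.90352764 = -0.411025.
  Update: phi_21 = phi_11 - phi_22 phi_11 = 0.3106 - (-0.411025)(0.3106) = 0.438264.
Step k = 3:
  phi_33 = [rho(3) - phi_21 rho(2) - phi_22 rho(1)] / [1 - phi_21 rho(1) - phi_22 rho(2)]
    numerator   = -0.351 - (0.438264)(-0.2749) - (-0.411025)(0.3106) = -0.1028568
    denominator = 1 - (0.438264)(0.3106) - (-0.411025)(-0.2749) = 0.75088435
  phi_33 = -0.1028568 / 0.75088435 = -0.137.
Therefore phi_{33} = -0.1370.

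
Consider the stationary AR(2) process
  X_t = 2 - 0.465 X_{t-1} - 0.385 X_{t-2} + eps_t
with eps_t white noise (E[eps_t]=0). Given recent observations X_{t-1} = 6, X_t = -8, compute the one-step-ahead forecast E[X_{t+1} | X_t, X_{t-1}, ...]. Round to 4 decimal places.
E[X_{t+1} \mid \mathcal F_t] = 3.4100

For an AR(p) model X_t = c + sum_i phi_i X_{t-i} + eps_t, the
one-step-ahead conditional mean is
  E[X_{t+1} | X_t, ...] = c + sum_i phi_i X_{t+1-i}.
Substitute known values:
  E[X_{t+1} | ...] = 2 + (-0.465) * (-8) + (-0.385) * (6)
                   = 3.4100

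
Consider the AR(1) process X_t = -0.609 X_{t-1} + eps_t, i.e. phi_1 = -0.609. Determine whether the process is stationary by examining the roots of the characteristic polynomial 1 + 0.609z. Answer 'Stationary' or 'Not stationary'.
\text{Stationary}

The AR(p) characteristic polynomial is P(z) = 1 + 0.609z.
Stationarity requires all roots to lie outside the unit circle, i.e. |z| > 1 for every root.
This is linear in z: 1 + (0.609) z = 0  =>  z = -1/(0.609) = -1.642036,  |z| = 1.642036.
Moduli of all roots: 1.6420.
All moduli strictly greater than 1? Yes.
Verdict: Stationary.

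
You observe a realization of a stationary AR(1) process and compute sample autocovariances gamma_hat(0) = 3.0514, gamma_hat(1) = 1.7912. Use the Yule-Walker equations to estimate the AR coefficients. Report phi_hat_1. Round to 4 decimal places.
\hat\phi_{1} = 0.5870

The Yule-Walker equations for an AR(p) process read, in matrix form,
  Gamma_p phi = r_p,   with   (Gamma_p)_{ij} = gamma(|i - j|),
                       (r_p)_i = gamma(i),   i,j = 1..p.
Substitute the sample gammas (Toeplitz matrix and right-hand side of size 1):
  Gamma_p = [[3.0514]]
  r_p     = [1.7912]
With p = 1 this is the single equation gamma(0) phi_1 = gamma(1):
  phi_hat_1 = gamma(1) / gamma(0) = 1.7912 / 3.0514 = 0.5870.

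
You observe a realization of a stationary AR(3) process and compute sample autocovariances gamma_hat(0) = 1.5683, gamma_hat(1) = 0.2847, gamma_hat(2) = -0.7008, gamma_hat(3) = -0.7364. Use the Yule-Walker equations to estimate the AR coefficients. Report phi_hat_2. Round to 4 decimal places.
\hat\phi_{2} = -0.4000

The Yule-Walker equations for an AR(p) process read, in matrix form,
  Gamma_p phi = r_p,   with   (Gamma_p)_{ij} = gamma(|i - j|),
                       (r_p)_i = gamma(i),   i,j = 1..p.
Substitute the sample gammas (Toeplitz matrix and right-hand side of size 3):
  Gamma_p = [[1.5683, 0.2847, -0.7008], [0.2847, 1.5683, 0.2847], [-0.7008, 0.2847, 1.5683]]
  r_p     = [0.2847, -0.7008, -0.7364]
Written out (R1..R3):
  (R1) 1.5683 phi_1 + 0.2847 phi_2 - 0.7008 phi_3 = 0.2847
  (R2) 0.2847 phi_1 + 1.5683 phi_2 + 0.2847 phi_3 = -0.7008
  (R3) -0.7008 phi_1 + 0.2847 phi_2 + 1.5683 phi_3 = -0.7364
Gaussian elimination:
  R2 <- R2 - (0.2847/1.5683) R1 = R2 - (0.181534) R1:  1.516617 phi_2 + 0.411919 phi_3 = -0.752483
  R3 <- R3 - (-0.7008/1.5683) R1 = R3 - (-0.446853) R1:  0.411919 phi_2 + 1.255145 phi_3 = -0.609181
  R3 <- R3 - (0.411919/1.516617) R2 = R3 - (0.271604) R2:  1.143266 phi_3 = -0.404804
Back-substitution:
  phi_hat_3 = -0.404804 / 1.143266 = -0.354076
  phi_hat_2 = (-0.752483 - (0.411919)(-0.354076)) / 1.516617 = -0.39999
  phi_hat_1 = (0.2847 - (0.2847)(-0.39999) - (-0.7008)(-0.354076)) / 1.5683 = 0.095926
So phi_hat = [0.0959, -0.4000, -0.3541].
Therefore phi_hat_2 = -0.4000.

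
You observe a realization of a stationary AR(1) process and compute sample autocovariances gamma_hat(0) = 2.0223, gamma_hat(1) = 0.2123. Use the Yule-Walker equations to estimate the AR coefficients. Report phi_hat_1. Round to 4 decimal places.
\hat\phi_{1} = 0.1050

The Yule-Walker equations for an AR(p) process read, in matrix form,
  Gamma_p phi = r_p,   with   (Gamma_p)_{ij} = gamma(|i - j|),
                       (r_p)_i = gamma(i),   i,j = 1..p.
Substitute the sample gammas (Toeplitz matrix and right-hand side of size 1):
  Gamma_p = [[2.0223]]
  r_p     = [0.2123]
With p = 1 this is the single equation gamma(0) phi_1 = gamma(1):
  phi_hat_1 = gamma(1) / gamma(0) = 0.2123 / 2.0223 = 0.1050.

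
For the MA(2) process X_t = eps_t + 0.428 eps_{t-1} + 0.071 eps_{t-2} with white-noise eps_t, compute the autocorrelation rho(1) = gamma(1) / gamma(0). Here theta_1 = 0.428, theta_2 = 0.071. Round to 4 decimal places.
\rho(1) = 0.3858

For an MA(q) process with theta_0 = 1, the autocovariance is
  gamma(k) = sigma^2 * sum_{i=0..q-k} theta_i * theta_{i+k},
and rho(k) = gamma(k) / gamma(0). Sigma^2 cancels.
  numerator   = (1)*(0.428) + (0.428)*(0.071) = 0.458388.
  denominator = (1)^2 + (0.428)^2 + (0.071)^2 = 1.188225.
  rho(1) = 0.458388 / 1.188225 = 0.3858.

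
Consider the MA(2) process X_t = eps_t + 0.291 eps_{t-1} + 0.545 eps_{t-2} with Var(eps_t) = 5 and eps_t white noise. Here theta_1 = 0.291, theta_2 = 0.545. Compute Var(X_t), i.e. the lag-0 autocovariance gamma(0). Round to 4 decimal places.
\gamma(0) = 6.9085

For an MA(q) process X_t = eps_t + sum_i theta_i eps_{t-i} with
Var(eps_t) = sigma^2, the variance is
  gamma(0) = sigma^2 * (1 + sum_i theta_i^2).
  sum_i theta_i^2 = (0.291)^2 + (0.545)^2 = 0.084681 + 0.297025 = 0.381706.
  gamma(0) = 5 * (1 + 0.381706) = 5 * 1.381706 = 6.90853, which rounds to 6.9085.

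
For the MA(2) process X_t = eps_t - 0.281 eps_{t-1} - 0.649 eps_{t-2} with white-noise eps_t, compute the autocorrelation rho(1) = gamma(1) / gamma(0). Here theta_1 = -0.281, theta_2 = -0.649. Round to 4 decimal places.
\rho(1) = -0.0657

For an MA(q) process with theta_0 = 1, the autocovariance is
  gamma(k) = sigma^2 * sum_{i=0..q-k} theta_i * theta_{i+k},
and rho(k) = gamma(k) / gamma(0). Sigma^2 cancels.
  numerator   = (1)*(-0.281) + (-0.281)*(-0.649) = -0.098631.
  denominator = (1)^2 + (-0.281)^2 + (-0.649)^2 = 1.500162.
  rho(1) = -0.098631 / 1.500162 = -0.0657.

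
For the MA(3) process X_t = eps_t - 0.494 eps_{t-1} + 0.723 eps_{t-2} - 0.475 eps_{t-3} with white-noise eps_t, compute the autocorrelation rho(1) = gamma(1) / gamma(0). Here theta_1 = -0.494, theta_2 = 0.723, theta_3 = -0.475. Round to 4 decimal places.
\rho(1) = -0.5996

For an MA(q) process with theta_0 = 1, the autocovariance is
  gamma(k) = sigma^2 * sum_{i=0..q-k} theta_i * theta_{i+k},
and rho(k) = gamma(k) / gamma(0). Sigma^2 cancels.
  numerator   = (1)*(-0.494) + (-0.494)*(0.723) + (0.723)*(-0.475) = -1.194587.
  denominator = (1)^2 + (-0.494)^2 + (0.723)^2 + (-0.475)^2 = 1.99239.
  rho(1) = -1.194587 / 1.99239 = -0.5996.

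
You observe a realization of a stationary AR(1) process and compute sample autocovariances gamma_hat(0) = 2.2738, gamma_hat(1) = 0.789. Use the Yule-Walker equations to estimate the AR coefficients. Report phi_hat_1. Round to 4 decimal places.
\hat\phi_{1} = 0.3470

The Yule-Walker equations for an AR(p) process read, in matrix form,
  Gamma_p phi = r_p,   with   (Gamma_p)_{ij} = gamma(|i - j|),
                       (r_p)_i = gamma(i),   i,j = 1..p.
Substitute the sample gammas (Toeplitz matrix and right-hand side of size 1):
  Gamma_p = [[2.2738]]
  r_p     = [0.789]
With p = 1 this is the single equation gamma(0) phi_1 = gamma(1):
  phi_hat_1 = gamma(1) / gamma(0) = 0.789 / 2.2738 = 0.3470.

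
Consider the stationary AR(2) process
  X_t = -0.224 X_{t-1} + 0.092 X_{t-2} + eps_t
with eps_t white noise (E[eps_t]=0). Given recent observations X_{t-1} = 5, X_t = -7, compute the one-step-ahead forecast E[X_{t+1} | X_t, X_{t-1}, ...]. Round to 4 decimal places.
E[X_{t+1} \mid \mathcal F_t] = 2.0280

For an AR(p) model X_t = c + sum_i phi_i X_{t-i} + eps_t, the
one-step-ahead conditional mean is
  E[X_{t+1} | X_t, ...] = c + sum_i phi_i X_{t+1-i}.
Substitute known values:
  E[X_{t+1} | ...] = (-0.224) * (-7) + (0.092) * (5)
                   = 2.0280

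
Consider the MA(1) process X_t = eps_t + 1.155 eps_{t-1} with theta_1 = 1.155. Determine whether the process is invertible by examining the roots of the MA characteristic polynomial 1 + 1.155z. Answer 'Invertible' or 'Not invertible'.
\text{Not invertible}

The MA(q) characteristic polynomial is P(z) = 1 + 1.155z.
Invertibility requires all roots to lie outside the unit circle, i.e. |z| > 1 for every root.
This is linear in z: 1 + (1.155) z = 0  =>  z = -1/(1.155) = -0.865801,  |z| = 0.865801.
Moduli of all roots: 0.8658.
All moduli strictly greater than 1? No.
Verdict: Not invertible.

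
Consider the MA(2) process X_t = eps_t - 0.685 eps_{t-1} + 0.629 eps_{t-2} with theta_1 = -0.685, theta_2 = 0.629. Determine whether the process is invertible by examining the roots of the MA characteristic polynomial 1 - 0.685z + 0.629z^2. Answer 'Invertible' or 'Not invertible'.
\text{Invertible}

The MA(q) characteristic polynomial is P(z) = 1 - 0.685z + 0.629z^2.
Invertibility requires all roots to lie outside the unit circle, i.e. |z| > 1 for every root.
Set 1 + (-0.685) z + (0.629) z^2 = 0, i.e. a z^2 + b z + c = 0 with a = 0.629, b = -0.685, c = 1.
Discriminant D = b^2 - 4ac = (-0.685)^2 - 4*(0.629)*1 = 0.469225 - (2.516) = -2.046775.
D < 0, so the roots are the complex-conjugate pair z = (-b +/- i sqrt(-D)) / (2a) = 0.5445 +/- 1.1372i.
For a conjugate pair |z|^2 = z * conj(z) = (product of roots) = c/a = 1/(0.629) = 1.589825, so |z| = sqrt(1.589825) = 1.2609 for both roots.
Moduli of all roots: 1.2609, 1.2609.
All moduli strictly greater than 1? Yes.
Verdict: Invertible.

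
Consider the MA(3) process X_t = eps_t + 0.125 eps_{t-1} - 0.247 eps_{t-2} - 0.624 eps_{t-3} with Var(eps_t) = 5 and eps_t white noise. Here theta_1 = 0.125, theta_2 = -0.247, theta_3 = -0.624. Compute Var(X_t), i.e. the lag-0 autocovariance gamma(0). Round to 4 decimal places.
\gamma(0) = 7.3301

For an MA(q) process X_t = eps_t + sum_i theta_i eps_{t-i} with
Var(eps_t) = sigma^2, the variance is
  gamma(0) = sigma^2 * (1 + sum_i theta_i^2).
  sum_i theta_i^2 = (0.125)^2 + (-0.247)^2 + (-0.624)^2 = 0.015625 + 0.061009 + 0.389376 = 0.46601.
  gamma(0) = 5 * (1 + 0.46601) = 5 * 1.46601 = 7.33005, which rounds to 7.3301.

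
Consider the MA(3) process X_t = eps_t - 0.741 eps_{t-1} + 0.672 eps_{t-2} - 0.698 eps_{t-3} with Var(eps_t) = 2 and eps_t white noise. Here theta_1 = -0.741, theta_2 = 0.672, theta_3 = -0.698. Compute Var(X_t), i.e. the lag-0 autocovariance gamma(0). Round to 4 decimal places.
\gamma(0) = 4.9757

For an MA(q) process X_t = eps_t + sum_i theta_i eps_{t-i} with
Var(eps_t) = sigma^2, the variance is
  gamma(0) = sigma^2 * (1 + sum_i theta_i^2).
  sum_i theta_i^2 = (-0.741)^2 + (0.672)^2 + (-0.698)^2 = 0.549081 + 0.451584 + 0.487204 = 1.487869.
  gamma(0) = 2 * (1 + 1.487869) = 2 * 2.487869 = 4.975738, which rounds to 4.9757.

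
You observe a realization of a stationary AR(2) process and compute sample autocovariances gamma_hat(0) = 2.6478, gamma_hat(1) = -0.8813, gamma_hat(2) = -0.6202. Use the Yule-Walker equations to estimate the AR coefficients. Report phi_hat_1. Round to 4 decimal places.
\hat\phi_{1} = -0.4620

The Yule-Walker equations for an AR(p) process read, in matrix form,
  Gamma_p phi = r_p,   with   (Gamma_p)_{ij} = gamma(|i - j|),
                       (r_p)_i = gamma(i),   i,j = 1..p.
Substitute the sample gammas (Toeplitz matrix and right-hand side of size 2):
  Gamma_p = [[2.6478, -0.8813], [-0.8813, 2.6478]]
  r_p     = [-0.8813, -0.6202]
Written out:
  2.6478 phi_1 - 0.8813 phi_2 = -0.8813
  -0.8813 phi_1 + 2.6478 phi_2 = -0.6202
Solve by Cramer's rule:
  det = gamma(0)^2 - gamma(1)^2 = (2.6478)^2 - (-0.8813)^2 = 7.01084484 - 0.77668969 = 6.23415515
  phi_hat_1 = [gamma(1) gamma(0) - gamma(1) gamma(2)] / det = [(-0.8813)(2.6478) - (-0.8813)(-0.6202)] / 6.23415515 = -2.8800884 / 6.23415515 = -0.462
  phi_hat_2 = [gamma(0) gamma(2) - gamma(1)^2] / det = [(2.6478)(-0.6202) - (-0.8813)^2] / 6.23415515 = -2.41885525 / 6.23415515 = -0.388
So phi_hat = [-0.4620, -0.3880].
Therefore phi_hat_1 = -0.4620.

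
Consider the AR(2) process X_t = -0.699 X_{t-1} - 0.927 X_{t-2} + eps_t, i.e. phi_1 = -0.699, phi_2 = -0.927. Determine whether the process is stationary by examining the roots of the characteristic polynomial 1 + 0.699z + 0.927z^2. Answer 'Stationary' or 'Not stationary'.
\text{Stationary}

The AR(p) characteristic polynomial is P(z) = 1 + 0.699z + 0.927z^2.
Stationarity requires all roots to lie outside the unit circle, i.e. |z| > 1 for every root.
Set 1 + (0.699) z + (0.927) z^2 = 0, i.e. a z^2 + b z + c = 0 with a = 0.927, b = 0.699, c = 1.
Discriminant D = b^2 - 4ac = (0.699)^2 - 4*(0.927)*1 = 0.488601 - (3.708) = -3.219399.
D < 0, so the roots are the complex-conjugate pair z = (-b +/- i sqrt(-D)) / (2a) = -0.377 +/- 0.9678i.
For a conjugate pair |z|^2 = z * conj(z) = (product of roots) = c/a = 1/(0.927) = 1.078749, so |z| = sqrt(1.078749) = 1.0386 for both roots.
Moduli of all roots: 1.0386, 1.0386.
All moduli strictly greater than 1? Yes.
Verdict: Stationary.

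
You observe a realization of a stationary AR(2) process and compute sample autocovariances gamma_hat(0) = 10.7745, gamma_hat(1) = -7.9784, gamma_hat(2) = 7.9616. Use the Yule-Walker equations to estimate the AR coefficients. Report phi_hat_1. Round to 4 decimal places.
\hat\phi_{1} = -0.4280

The Yule-Walker equations for an AR(p) process read, in matrix form,
  Gamma_p phi = r_p,   with   (Gamma_p)_{ij} = gamma(|i - j|),
                       (r_p)_i = gamma(i),   i,j = 1..p.
Substitute the sample gammas (Toeplitz matrix and right-hand side of size 2):
  Gamma_p = [[10.7745, -7.9784], [-7.9784, 10.7745]]
  r_p     = [-7.9784, 7.9616]
Written out:
  10.7745 phi_1 - 7.9784 phi_2 = -7.9784
  -7.9784 phi_1 + 10.7745 phi_2 = 7.9616
Solve by Cramer's rule:
  det = gamma(0)^2 - gamma(1)^2 = (10.7745)^2 - (-7.9784)^2 = 116.08985025 - 63.65486656 = 52.43498369
  phi_hat_1 = [gamma(1) gamma(0) - gamma(1) gamma(2)] / det = [(-7.9784)(10.7745) - (-7.9784)(7.9616)] / 52.43498369 = -22.44244136 / 52.43498369 = -0.428
  phi_hat_2 = [gamma(0) gamma(2) - gamma(1)^2] / det = [(10.7745)(7.9616) - (-7.9784)^2] / 52.43498369 = 22.12739264 / 52.43498369 = 0.422
So phi_hat = [-0.4280, 0.4220].
Therefore phi_hat_1 = -0.4280.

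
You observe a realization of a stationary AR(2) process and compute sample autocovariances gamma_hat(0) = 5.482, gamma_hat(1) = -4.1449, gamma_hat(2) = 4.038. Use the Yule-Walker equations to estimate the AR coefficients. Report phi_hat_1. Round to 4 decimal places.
\hat\phi_{1} = -0.4650

The Yule-Walker equations for an AR(p) process read, in matrix form,
  Gamma_p phi = r_p,   with   (Gamma_p)_{ij} = gamma(|i - j|),
                       (r_p)_i = gamma(i),   i,j = 1..p.
Substitute the sample gammas (Toeplitz matrix and right-hand side of size 2):
  Gamma_p = [[5.482, -4.1449], [-4.1449, 5.482]]
  r_p     = [-4.1449, 4.038]
Written out:
  5.482 phi_1 - 4.1449 phi_2 = -4.1449
  -4.1449 phi_1 + 5.482 phi_2 = 4.038
Solve by Cramer's rule:
  det = gamma(0)^2 - gamma(1)^2 = (5.482)^2 - (-4.1449)^2 = 30.052324 - 17.18019601 = 12.87212799
  phi_hat_1 = [gamma(1) gamma(0) - gamma(1) gamma(2)] / det = [(-4.1449)(5.482) - (-4.1449)(4.038)] / 12.87212799 = -5.9852356 / 12.87212799 = -0.465
  phi_hat_2 = [gamma(0) gamma(2) - gamma(1)^2] / det = [(5.482)(4.038) - (-4.1449)^2] / 12.87212799 = 4.95611999 / 12.87212799 = 0.385
So phi_hat = [-0.4650, 0.3850].
Therefore phi_hat_1 = -0.4650.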